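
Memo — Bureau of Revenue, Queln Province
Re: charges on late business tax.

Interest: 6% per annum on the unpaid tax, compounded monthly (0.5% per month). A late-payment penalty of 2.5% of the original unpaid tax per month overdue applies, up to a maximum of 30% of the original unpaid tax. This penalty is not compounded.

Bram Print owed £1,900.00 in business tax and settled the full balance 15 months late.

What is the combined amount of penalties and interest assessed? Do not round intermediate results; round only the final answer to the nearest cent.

Penalty (uncapped): 15 × 2.5% × £1,900.00 = £712.50; cap = 30% × £1,900.00 = £570.00 → penalty = £570.00
Interest: £1,900.00 × ((1 + 0.005)^15 − 1) = £1,900.00 × 0.0776827… = £147.5972…
Penalties + interest = £570.0000 + £147.5972… = £717.60

£717.60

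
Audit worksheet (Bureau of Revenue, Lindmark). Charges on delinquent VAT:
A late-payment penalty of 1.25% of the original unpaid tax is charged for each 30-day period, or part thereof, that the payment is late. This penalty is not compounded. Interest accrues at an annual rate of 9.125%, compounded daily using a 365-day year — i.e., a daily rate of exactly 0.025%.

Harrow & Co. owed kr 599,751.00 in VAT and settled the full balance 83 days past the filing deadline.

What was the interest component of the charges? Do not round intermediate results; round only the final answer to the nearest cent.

kr 12,573.26

Interest: kr 599,751.00 × ((1 + 0.00025)^83 − 1) = kr 599,751.00 × 0.02096413… = kr 12,573.2581…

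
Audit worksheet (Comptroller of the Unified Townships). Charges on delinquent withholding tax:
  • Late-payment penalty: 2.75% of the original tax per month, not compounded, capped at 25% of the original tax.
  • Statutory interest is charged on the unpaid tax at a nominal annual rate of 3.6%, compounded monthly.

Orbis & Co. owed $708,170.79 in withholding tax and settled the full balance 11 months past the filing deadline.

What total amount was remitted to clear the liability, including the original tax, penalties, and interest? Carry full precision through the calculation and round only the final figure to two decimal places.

$908,936.84

Penalty (uncapped): 11 × 2.75% × $708,170.79 = $214,221.66…; cap = 25% × $708,170.79 = $177,042.70… → penalty = $177,042.70…
Interest (3.6%/yr ÷ 12 = 0.3%/month): $708,170.79 × ((1 + 0.003)^11 − 1) = $23,723.3545…
Total = $708,170.79 + $177,042.6975 + $23,723.3545… = $908,936.84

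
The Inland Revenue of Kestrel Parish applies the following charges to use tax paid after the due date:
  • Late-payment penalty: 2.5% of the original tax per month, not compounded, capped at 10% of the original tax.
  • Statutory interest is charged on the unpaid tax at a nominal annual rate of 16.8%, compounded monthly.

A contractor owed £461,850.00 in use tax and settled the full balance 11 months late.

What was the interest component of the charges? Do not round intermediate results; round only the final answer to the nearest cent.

Interest (16.8%/yr ÷ 12 = 1.4%/month): £461,850.00 × ((1 + 0.014)^11 − 1) = £76,318.7216…

£76,318.72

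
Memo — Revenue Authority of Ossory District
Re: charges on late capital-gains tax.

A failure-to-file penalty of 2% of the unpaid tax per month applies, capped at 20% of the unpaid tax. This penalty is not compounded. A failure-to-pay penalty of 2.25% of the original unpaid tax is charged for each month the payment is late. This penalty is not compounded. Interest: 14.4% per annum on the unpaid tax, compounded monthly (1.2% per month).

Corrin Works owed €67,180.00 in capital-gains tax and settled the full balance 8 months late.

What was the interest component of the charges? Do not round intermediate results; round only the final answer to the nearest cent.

Interest: €67,180.00 × ((1 + 0.012)^8 − 1) = €67,180.00 × 0.1001302… = €6,726.7491…

€6,726.75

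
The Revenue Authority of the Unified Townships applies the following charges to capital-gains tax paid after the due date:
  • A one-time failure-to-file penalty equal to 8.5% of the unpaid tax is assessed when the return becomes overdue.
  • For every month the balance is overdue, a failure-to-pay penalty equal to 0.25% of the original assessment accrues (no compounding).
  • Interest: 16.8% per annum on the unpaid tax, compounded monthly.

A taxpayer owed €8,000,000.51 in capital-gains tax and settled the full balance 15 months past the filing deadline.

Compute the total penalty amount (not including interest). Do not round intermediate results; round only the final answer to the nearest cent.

€980,000.06

Failure-to-file penalty: 8.5% × €8,000,000.51 = €680,000.04…
Failure-to-pay penalty: 15 × 0.25% × €8,000,000.51 = €300,000.02…
Total penalty = €680,000.04… + €300,000.02… = €980,000.06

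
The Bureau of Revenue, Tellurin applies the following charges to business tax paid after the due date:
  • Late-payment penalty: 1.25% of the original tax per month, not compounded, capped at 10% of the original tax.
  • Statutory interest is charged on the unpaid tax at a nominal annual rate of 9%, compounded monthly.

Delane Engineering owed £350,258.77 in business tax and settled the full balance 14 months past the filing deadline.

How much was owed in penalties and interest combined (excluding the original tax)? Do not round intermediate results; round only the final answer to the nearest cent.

£73,650.85

Penalty (uncapped): 14 × 1.25% × £350,258.77 = £61,295.28…; cap = 10% × £350,258.77 = £35,025.88… → penalty = £35,025.88…
Interest (9%/yr ÷ 12 = 0.75%/month): £350,258.77 × ((1 + 0.0075)^14 − 1) = £38,624.9707…
Penalties + interest = £35,025.8770 + £38,624.9707… = £73,650.85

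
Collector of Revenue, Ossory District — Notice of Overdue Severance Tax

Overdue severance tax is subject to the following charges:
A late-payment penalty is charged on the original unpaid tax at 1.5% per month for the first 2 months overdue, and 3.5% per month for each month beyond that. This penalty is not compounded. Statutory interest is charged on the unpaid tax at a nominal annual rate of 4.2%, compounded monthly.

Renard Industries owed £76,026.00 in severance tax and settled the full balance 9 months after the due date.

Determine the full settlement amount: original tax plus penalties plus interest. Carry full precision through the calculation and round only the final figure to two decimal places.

£99,361.77

Penalty, months 1–2: 2 × 1.5% × £76,026.00 = £2,280.78
Penalty, months 3–9: 7 × 3.5% × £76,026.00 = £18,626.37
Interest (4.2%/yr ÷ 12 = 0.35%/month): £76,026.00 × ((1 + 0.0035)^9 − 1) = £2,428.6217…
Total = £76,026.00 + £20,907.1500 + £2,428.6217… = £99,361.77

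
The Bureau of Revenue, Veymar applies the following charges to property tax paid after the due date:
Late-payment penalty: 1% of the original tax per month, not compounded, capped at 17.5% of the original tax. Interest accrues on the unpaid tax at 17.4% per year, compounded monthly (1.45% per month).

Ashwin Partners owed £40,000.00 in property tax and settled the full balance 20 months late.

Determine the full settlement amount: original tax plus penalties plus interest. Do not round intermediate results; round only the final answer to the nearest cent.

£60,345.90

Penalty (uncapped): 20 × 1% × £40,000.00 = £8,000.00; cap = 17.5% × £40,000.00 = £7,000.00 → penalty = £7,000.00
Interest: £40,000.00 × ((1 + 0.0145)^20 − 1) = £40,000.00 × 0.3336474… = £13,345.8966…
Total = £40,000.00 + £7,000.0000 + £13,345.8966… = £60,345.90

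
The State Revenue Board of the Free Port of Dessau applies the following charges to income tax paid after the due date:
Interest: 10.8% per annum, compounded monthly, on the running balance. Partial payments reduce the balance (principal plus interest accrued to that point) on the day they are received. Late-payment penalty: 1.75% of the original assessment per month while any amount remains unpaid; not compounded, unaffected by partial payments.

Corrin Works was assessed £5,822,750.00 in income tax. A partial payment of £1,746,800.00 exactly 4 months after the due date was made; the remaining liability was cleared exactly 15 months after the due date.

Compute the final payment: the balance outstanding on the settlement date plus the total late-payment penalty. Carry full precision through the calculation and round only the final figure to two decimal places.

Monthly rate = 10.8% ÷ 12 = 0.9%
Balance at month 4: £5,822,750.0000 × (1 + 0.009)^4 = £6,035,215.8738…
After £1,746,800.00 payment: £6,035,215.8738… − £1,746,800.00 = £4,288,415.8738…
Balance at month 15: £4,288,415.8738… × (1 + 0.009)^11 = £4,732,599.1732…
Penalty: 15 × 1.75% × £5,822,750.00 = £1,528,471.88…
Final settlement = outstanding balance + penalty = £4,732,599.1732… + £1,528,471.88… = £6,261,071.05

£6,261,071.05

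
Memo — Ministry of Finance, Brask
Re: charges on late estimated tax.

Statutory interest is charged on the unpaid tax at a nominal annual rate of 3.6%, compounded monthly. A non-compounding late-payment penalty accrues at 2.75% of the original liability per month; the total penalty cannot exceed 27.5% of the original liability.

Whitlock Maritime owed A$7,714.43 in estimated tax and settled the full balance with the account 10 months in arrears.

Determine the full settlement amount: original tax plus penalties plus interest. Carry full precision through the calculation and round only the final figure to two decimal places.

A$10,070.48

Penalty (uncapped): 10 × 2.75% × A$7,714.43 = A$2,121.47…; cap = 27.5% × A$7,714.43 = A$2,121.47… → penalty = A$2,121.47…
Interest (3.6%/yr ÷ 12 = 0.3%/month): A$7,714.43 × ((1 + 0.003)^10 − 1) = A$234.5824…
Total = A$7,714.43 + A$2,121.4683… + A$234.5824… = A$10,070.48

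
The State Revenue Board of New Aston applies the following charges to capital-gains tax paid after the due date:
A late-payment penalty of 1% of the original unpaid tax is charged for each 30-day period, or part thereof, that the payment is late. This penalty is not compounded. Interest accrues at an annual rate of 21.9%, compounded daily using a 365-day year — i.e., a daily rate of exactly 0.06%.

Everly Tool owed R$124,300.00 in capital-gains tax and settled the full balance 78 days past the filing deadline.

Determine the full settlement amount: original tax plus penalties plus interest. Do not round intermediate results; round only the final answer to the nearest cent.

Penalty periods: ⌈78/30⌉ = 3; penalty = 3 × 1% × R$124,300.00 = R$3,729.00
Interest: R$124,300.00 × ((1 + 0.0006)^78 − 1) = R$124,300.00 × 0.04789770… = R$5,953.6840…
Total = R$124,300.00 + R$3,729.0000 + R$5,953.6840… = R$133,982.68

R$133,982.68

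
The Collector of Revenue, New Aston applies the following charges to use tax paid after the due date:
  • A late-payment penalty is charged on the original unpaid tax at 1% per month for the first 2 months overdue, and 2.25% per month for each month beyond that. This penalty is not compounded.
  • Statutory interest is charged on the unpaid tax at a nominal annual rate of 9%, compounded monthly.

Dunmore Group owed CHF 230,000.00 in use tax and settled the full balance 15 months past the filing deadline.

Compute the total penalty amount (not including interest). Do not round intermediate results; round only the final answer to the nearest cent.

CHF 71,875.00

Penalty, months 1–2: 2 × 1% × CHF 230,000.00 = CHF 4,600.00
Penalty, months 3–15: 13 × 2.25% × CHF 230,000.00 = CHF 67,275.00
Total penalty = CHF 4,600.00 + CHF 67,275.00 = CHF 71,875.00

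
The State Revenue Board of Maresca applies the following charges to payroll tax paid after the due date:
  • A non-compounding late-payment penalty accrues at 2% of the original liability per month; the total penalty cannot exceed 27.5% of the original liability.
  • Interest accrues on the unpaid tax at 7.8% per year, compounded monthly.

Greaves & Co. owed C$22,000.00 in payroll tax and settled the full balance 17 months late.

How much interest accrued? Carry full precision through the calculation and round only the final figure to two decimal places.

C$2,561.62

Interest (7.8%/yr ÷ 12 = 0.65%/month): C$22,000.00 × ((1 + 0.0065)^17 − 1) = C$2,561.6155…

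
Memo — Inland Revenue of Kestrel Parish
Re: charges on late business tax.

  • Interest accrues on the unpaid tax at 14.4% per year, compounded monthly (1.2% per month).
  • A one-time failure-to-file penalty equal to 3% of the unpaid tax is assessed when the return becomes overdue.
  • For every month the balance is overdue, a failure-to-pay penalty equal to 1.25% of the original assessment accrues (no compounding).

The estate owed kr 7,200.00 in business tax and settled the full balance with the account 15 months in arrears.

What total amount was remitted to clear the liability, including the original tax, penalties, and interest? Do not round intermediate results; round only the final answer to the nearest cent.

kr 10,176.73

Failure-to-file penalty: 3% × kr 7,200.00 = kr 216.00
Failure-to-pay penalty: 15 × 1.25% × kr 7,200.00 = kr 1,350.00
Interest: kr 7,200.00 × ((1 + 0.012)^15 − 1) = kr 7,200.00 × 0.1959353… = kr 1,410.7342…
Total = kr 7,200.00 + kr 1,566.0000 + kr 1,410.7342… = kr 10,176.73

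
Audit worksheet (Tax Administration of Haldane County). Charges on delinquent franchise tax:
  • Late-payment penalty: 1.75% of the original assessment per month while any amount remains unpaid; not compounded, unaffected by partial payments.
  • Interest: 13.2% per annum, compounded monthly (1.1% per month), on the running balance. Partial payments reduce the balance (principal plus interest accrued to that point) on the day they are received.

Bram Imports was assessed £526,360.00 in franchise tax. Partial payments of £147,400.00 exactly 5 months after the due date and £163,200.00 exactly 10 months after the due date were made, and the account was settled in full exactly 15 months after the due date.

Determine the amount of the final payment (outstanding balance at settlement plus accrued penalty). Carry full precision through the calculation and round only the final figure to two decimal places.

£421,579.60

Balance at month 5: £526,360.0000 × (1 + 0.011)^5 = £555,953.7401…
After £147,400.00 payment: £555,953.7401… − £147,400.00 = £408,553.7401…
Balance at month 10: £408,553.7401… × (1 + 0.011)^5 = £431,524.0136…
After £163,200.00 payment: £431,524.0136… − £163,200.00 = £268,324.0136…
Balance at month 15: £268,324.0136… × (1 + 0.011)^5 = £283,410.0975…
Penalty: 15 × 1.75% × £526,360.00 = £138,169.50
Final settlement = outstanding balance + penalty = £283,410.0975… + £138,169.50 = £421,579.60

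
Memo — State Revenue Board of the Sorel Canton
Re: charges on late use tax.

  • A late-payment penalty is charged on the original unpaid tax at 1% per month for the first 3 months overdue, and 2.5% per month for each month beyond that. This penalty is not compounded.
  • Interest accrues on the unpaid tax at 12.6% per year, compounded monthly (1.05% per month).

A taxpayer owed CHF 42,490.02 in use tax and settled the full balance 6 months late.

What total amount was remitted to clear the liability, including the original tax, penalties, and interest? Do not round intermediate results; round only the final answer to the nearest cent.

Penalty, months 1–3: 3 × 1% × CHF 42,490.02 = CHF 1,274.70…
Penalty, months 4–6: 3 × 2.5% × CHF 42,490.02 = CHF 3,186.75…
Interest: CHF 42,490.02 × ((1 + 0.0105)^6 − 1) = CHF 42,490.02 × 0.0646771… = CHF 2,748.1307…
Total = CHF 42,490.02 + CHF 4,461.4521 + CHF 2,748.1307… = CHF 49,699.60

CHF 49,699.60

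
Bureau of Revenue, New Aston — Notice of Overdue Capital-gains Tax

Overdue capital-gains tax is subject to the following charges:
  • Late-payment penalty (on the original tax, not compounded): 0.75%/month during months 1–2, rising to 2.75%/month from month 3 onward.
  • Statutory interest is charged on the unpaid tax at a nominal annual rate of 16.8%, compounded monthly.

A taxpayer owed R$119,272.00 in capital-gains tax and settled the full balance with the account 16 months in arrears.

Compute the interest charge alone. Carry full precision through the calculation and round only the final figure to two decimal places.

R$29,714.11

Interest (16.8%/yr ÷ 12 = 1.4%/month): R$119,272.00 × ((1 + 0.014)^16 − 1) = R$29,714.1103…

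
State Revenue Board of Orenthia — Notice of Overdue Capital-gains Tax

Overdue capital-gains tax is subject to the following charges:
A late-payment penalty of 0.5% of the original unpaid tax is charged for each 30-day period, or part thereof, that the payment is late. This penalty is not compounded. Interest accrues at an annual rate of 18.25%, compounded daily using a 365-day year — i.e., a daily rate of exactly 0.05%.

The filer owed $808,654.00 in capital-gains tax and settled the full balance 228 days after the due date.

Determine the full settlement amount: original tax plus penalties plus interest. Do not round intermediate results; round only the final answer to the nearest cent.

Penalty periods: ⌈228/30⌉ = 8; penalty = 8 × 0.5% × $808,654.00 = $32,346.16
Interest: $808,654.00 × ((1 + 0.0005)^228 − 1) = $808,654.00 × 0.12072019… = $97,620.8682…
Total = $808,654.00 + $32,346.1600 + $97,620.8682… = $938,621.03

$938,621.03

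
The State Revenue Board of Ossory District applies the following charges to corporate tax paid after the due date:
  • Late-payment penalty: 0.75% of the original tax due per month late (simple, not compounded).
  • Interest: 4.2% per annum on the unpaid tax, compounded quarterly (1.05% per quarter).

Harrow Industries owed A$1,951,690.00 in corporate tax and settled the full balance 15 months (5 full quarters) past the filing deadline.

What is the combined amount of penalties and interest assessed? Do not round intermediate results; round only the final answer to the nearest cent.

Late-payment penalty = 0.75% × A$1,951,690.00 × 15 mo = A$219,565.13…
Interest: A$1,951,690.00 × ((1 + 0.0105)^5 − 1) = A$1,951,690.00 × 0.0536141… = A$104,638.1753…
Penalties + interest = A$219,565.1250 + A$104,638.1753… = A$324,203.30

A$324,203.30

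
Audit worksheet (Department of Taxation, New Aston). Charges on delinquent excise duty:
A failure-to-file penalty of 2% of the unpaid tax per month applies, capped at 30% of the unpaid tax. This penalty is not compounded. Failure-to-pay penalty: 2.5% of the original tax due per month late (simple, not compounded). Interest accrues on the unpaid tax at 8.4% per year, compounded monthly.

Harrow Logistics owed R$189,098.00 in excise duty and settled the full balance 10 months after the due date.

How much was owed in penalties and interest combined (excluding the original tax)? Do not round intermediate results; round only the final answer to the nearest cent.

R$98,755.80

Failure-to-file: 10 × 2% × R$189,098.00 = R$37,819.60 (under the 30% cap)
Failure-to-pay penalty = 2.5% × R$189,098.00 × 10 mo = R$47,274.50
Interest (8.4%/yr ÷ 12 = 0.7%/month): R$189,098.00 × ((1 + 0.007)^10 − 1) = R$13,661.7005…
Penalties + interest = R$85,094.1000 + R$13,661.7005… = R$98,755.80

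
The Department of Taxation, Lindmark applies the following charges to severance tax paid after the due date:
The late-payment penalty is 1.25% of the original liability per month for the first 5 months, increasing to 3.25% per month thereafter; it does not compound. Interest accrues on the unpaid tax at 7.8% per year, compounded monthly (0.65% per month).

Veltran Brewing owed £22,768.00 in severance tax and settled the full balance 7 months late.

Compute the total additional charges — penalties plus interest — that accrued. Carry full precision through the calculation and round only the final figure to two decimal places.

Penalty, months 1–5: 5 × 1.25% × £22,768.00 = £1,423.00
Penalty, months 6–7: 2 × 3.25% × £22,768.00 = £1,479.92
Interest: £22,768.00 × ((1 + 0.0065)^7 − 1) = £22,768.00 × 0.0463969… = £1,056.3652…
Penalties + interest = £2,902.9200 + £1,056.3652… = £3,959.29

£3,959.29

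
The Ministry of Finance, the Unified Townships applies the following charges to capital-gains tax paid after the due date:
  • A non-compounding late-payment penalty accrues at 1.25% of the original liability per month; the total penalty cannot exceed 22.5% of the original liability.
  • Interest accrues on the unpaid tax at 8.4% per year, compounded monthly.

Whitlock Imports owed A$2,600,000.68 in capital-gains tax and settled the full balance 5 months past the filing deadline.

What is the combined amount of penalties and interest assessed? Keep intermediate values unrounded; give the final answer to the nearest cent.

Penalty: 5 × 1.25% × A$2,600,000.68 = A$162,500.04… (below the 22.5% cap of A$585,000.15…)
Interest (8.4%/yr ÷ 12 = 0.7%/month): A$2,600,000.68 × ((1 + 0.007)^5 − 1) = A$92,282.9734…
Penalties + interest = A$162,500.0425 + A$92,282.9734… = A$254,783.02

A$254,783.02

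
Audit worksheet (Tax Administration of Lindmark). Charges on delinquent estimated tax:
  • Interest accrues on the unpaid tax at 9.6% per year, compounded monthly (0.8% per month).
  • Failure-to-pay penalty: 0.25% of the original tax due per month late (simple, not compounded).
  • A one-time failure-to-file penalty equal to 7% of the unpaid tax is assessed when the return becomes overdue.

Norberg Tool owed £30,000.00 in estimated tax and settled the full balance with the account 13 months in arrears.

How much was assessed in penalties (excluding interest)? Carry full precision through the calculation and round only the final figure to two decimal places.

Failure-to-file penalty: 7% × £30,000.00 = £2,100.00
Failure-to-pay penalty = 0.25% × £30,000.00 × 13 mo = £975.00
Total penalty = £2,100.00 + £975.00 = £3,075.00

£3,075.00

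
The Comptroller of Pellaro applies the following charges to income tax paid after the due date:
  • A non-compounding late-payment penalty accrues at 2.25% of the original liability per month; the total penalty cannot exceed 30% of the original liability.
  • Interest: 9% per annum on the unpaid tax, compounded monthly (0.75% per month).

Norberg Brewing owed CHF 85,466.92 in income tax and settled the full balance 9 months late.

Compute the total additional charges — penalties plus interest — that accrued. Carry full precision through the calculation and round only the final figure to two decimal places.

CHF 23,252.20

Penalty: 9 × 2.25% × CHF 85,466.92 = CHF 17,307.05… (below the 30% cap of CHF 25,640.08…)
Interest: CHF 85,466.92 × ((1 + 0.0075)^9 − 1) = CHF 85,466.92 × 0.0695608… = CHF 5,945.1507…
Penalties + interest = CHF 17,307.0513 + CHF 5,945.1507… = CHF 23,252.20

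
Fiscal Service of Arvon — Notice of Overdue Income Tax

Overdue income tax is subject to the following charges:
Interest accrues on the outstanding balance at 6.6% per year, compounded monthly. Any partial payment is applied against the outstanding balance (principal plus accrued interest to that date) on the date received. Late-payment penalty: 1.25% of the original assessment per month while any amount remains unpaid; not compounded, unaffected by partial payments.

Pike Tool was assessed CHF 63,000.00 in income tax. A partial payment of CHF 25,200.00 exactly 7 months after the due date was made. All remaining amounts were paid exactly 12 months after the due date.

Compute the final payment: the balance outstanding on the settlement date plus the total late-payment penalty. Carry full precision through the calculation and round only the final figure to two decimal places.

Monthly rate = 6.6% ÷ 12 = 0.55%
Balance at month 7: CHF 63,000.0000 × (1 + 0.0055)^7 = CHF 65,465.8896…
After CHF 25,200.00 payment: CHF 65,465.8896… − CHF 25,200.00 = CHF 40,265.8896…
Balance at month 12: CHF 40,265.8896… × (1 + 0.0055)^5 = CHF 41,385.4492…
Penalty: 12 × 1.25% × CHF 63,000.00 = CHF 9,450.00
Final settlement = outstanding balance + penalty = CHF 41,385.4492… + CHF 9,450.00 = CHF 50,835.45

CHF 50,835.45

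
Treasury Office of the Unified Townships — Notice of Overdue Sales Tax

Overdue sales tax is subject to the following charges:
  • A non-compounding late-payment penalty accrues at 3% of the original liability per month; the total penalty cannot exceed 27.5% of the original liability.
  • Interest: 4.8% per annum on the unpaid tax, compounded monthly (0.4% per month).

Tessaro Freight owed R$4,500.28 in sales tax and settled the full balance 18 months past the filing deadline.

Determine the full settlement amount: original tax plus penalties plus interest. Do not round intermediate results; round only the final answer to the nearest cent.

R$6,073.13

Penalty (uncapped): 18 × 3% × R$4,500.28 = R$2,430.15…; cap = 27.5% × R$4,500.28 = R$1,237.58… → penalty = R$1,237.58…
Interest: R$4,500.28 × ((1 + 0.004)^18 − 1) = R$4,500.28 × 0.0745010… = R$335.2754…
Total = R$4,500.28 + R$1,237.5770 + R$335.2754… = R$6,073.13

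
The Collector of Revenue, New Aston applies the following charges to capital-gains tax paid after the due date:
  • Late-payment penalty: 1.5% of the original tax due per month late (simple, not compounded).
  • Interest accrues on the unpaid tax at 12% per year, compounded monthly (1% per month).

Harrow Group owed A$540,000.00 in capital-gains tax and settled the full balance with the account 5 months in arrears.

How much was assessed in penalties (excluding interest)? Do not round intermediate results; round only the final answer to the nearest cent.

A$40,500.00

Late-payment penalty: 5 × 1.5% × A$540,000.00 = A$40,500.00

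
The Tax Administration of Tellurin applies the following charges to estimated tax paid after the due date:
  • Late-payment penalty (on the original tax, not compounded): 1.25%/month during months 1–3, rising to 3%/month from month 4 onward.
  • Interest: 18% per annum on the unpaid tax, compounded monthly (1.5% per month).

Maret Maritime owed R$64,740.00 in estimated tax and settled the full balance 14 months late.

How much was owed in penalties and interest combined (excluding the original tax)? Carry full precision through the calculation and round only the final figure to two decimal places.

R$38,795.82

Penalty, months 1–3: 3 × 1.25% × R$64,740.00 = R$2,427.75
Penalty, months 4–14: 11 × 3% × R$64,740.00 = R$21,364.20
Interest: R$64,740.00 × ((1 + 0.015)^14 − 1) = R$64,740.00 × 0.2317557… = R$15,003.8660…
Penalties + interest = R$23,791.9500 + R$15,003.8660… = R$38,795.82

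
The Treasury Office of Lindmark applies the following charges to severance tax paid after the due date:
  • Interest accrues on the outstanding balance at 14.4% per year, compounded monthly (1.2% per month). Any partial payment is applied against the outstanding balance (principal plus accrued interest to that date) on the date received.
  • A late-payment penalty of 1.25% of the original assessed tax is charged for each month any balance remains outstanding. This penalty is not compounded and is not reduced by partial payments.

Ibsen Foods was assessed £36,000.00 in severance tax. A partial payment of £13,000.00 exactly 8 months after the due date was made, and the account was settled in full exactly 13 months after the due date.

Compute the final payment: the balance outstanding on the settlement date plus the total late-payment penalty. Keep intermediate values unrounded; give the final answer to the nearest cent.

£34,089.74

Balance at month 8: £36,000.0000 × (1 + 0.012)^8 = £39,604.6884…
After £13,000.00 payment: £39,604.6884… − £13,000.00 = £26,604.6884…
Balance at month 13: £26,604.6884… × (1 + 0.012)^5 = £28,239.7430…
Penalty: 13 × 1.25% × £36,000.00 = £5,850.00
Final settlement = outstanding balance + penalty = £28,239.7430… + £5,850.00 = £34,089.74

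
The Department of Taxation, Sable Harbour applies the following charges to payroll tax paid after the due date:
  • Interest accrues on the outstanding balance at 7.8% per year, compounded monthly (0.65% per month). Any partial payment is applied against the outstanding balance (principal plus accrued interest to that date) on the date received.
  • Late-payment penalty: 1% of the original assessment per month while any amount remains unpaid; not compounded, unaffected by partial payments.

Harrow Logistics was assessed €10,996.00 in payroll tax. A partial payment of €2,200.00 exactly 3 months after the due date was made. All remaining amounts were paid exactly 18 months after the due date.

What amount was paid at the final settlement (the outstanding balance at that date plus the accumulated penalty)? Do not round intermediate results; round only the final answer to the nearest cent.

€11,910.88

Balance at month 3: €10,996.0000 × (1 + 0.0065)^3 = €11,211.8188…
After €2,200.00 payment: €11,211.8188… − €2,200.00 = €9,011.8188…
Balance at month 18: €9,011.8188… × (1 + 0.0065)^15 = €9,931.5981…
Penalty: 18 × 1% × €10,996.00 = €1,979.28
Final settlement = outstanding balance + penalty = €9,931.5981… + €1,979.28 = €11,910.88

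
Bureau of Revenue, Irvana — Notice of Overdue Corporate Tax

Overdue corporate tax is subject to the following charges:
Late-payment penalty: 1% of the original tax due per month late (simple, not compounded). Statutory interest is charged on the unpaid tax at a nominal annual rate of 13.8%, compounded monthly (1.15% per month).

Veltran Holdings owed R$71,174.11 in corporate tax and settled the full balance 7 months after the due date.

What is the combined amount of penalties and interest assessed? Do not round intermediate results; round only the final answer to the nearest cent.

Late-payment penalty = 1% × R$71,174.11 × 7 mo = R$4,982.19…
Interest: R$71,174.11 × ((1 + 0.0115)^7 − 1) = R$71,174.11 × 0.0833311… = R$5,931.0167…
Penalties + interest = R$4,982.1877 + R$5,931.0167… = R$10,913.20

R$10,913.20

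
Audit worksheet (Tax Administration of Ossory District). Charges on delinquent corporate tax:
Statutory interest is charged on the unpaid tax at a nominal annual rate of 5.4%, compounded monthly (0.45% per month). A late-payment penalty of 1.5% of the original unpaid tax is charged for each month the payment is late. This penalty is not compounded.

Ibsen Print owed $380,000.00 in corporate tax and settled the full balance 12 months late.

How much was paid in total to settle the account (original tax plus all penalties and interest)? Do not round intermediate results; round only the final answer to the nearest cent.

$469,435.57

Late-payment penalty: 12 × 1.5% × $380,000.00 = $68,400.00
Interest: $380,000.00 × ((1 + 0.0045)^12 − 1) = $380,000.00 × 0.0553568… = $21,035.5657…
Total = $380,000.00 + $68,400.0000 + $21,035.5657… = $469,435.57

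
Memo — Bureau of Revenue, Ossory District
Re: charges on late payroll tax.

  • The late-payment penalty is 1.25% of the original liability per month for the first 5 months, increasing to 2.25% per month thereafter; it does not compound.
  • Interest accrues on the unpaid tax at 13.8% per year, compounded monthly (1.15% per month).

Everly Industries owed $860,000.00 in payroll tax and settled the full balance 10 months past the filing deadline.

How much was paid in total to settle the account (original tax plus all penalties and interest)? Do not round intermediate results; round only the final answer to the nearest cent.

Penalty, months 1–5: 5 × 1.25% × $860,000.00 = $53,750.00
Penalty, months 6–10: 5 × 2.25% × $860,000.00 = $96,750.00
Interest: $860,000.00 × ((1 + 0.0115)^10 − 1) = $860,000.00 × 0.1211375… = $104,178.2320…
Total = $860,000.00 + $150,500.0000 + $104,178.2320… = $1,114,678.23

$1,114,678.23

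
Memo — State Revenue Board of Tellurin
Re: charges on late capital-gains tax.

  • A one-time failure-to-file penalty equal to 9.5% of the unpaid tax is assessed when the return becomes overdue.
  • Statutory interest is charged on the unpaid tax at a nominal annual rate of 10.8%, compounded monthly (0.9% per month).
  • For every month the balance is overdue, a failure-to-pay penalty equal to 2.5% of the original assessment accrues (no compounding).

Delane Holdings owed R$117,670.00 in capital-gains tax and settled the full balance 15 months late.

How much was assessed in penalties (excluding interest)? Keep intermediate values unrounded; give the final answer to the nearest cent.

R$55,304.90

Failure-to-file penalty: 9.5% × R$117,670.00 = R$11,178.65
Failure-to-pay penalty = 2.5% × R$117,670.00 × 15 mo = R$44,126.25
Total penalty = R$11,178.65 + R$44,126.25 = R$55,304.90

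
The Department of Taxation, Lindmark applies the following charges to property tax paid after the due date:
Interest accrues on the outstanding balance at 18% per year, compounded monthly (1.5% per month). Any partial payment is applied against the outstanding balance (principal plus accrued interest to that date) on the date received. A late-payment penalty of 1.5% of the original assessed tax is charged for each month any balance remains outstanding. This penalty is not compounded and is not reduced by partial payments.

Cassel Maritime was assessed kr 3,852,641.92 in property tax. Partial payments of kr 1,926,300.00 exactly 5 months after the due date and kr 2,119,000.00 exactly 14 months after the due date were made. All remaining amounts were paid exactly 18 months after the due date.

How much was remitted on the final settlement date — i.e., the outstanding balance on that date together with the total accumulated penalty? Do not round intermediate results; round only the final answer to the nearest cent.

kr 1,490,233.22

Balance at month 5: kr 3,852,641.9200 × (1 + 0.015)^5 = kr 4,150,389.5131…
After kr 1,926,300.00 payment: kr 4,150,389.5131… − kr 1,926,300.00 = kr 2,224,089.5131…
Balance at month 14: kr 2,224,089.5131… × (1 + 0.015)^9 = kr 2,543,001.6537…
After kr 2,119,000.00 payment: kr 2,543,001.6537… − kr 2,119,000.00 = kr 424,001.6537…
Balance at month 18: kr 424,001.6537… × (1 + 0.015)^4 = kr 450,019.9006…
Penalty: 18 × 1.5% × kr 3,852,641.92 = kr 1,040,213.32…
Final settlement = outstanding balance + penalty = kr 450,019.9006… + kr 1,040,213.32… = kr 1,490,233.22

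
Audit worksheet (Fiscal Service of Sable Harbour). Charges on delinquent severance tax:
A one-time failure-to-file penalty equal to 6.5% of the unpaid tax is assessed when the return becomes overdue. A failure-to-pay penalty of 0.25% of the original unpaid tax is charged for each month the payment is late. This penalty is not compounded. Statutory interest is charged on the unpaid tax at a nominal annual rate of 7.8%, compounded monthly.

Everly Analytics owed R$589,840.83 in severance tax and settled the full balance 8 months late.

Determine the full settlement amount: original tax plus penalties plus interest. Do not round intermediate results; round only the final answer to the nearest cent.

Failure-to-file penalty: 6.5% × R$589,840.83 = R$38,339.65…
Failure-to-pay penalty: 8 × 0.25% × R$589,840.83 = R$11,796.82…
Interest (7.8%/yr ÷ 12 = 0.65%/month): R$589,840.83 × ((1 + 0.0065)^8 − 1) = R$31,378.6501…
Total = R$589,840.83 + R$50,136.4706… + R$31,378.6501… = R$671,355.95

R$671,355.95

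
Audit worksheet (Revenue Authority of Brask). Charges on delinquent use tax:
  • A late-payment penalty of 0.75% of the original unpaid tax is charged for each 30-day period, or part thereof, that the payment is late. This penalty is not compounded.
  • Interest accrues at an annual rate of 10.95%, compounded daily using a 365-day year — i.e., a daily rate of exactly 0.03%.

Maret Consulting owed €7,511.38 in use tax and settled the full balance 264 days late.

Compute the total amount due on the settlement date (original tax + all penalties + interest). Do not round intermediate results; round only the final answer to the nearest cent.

Penalty periods: ⌈264/30⌉ = 9; penalty = 9 × 0.75% × €7,511.38 = €507.02…
Interest: €7,511.38 × ((1 + 0.0003)^264 − 1) = €7,511.38 × 0.08240793… = €618.9973…
Total = €7,511.38 + €507.0182… + €618.9973… = €8,637.40

€8,637.40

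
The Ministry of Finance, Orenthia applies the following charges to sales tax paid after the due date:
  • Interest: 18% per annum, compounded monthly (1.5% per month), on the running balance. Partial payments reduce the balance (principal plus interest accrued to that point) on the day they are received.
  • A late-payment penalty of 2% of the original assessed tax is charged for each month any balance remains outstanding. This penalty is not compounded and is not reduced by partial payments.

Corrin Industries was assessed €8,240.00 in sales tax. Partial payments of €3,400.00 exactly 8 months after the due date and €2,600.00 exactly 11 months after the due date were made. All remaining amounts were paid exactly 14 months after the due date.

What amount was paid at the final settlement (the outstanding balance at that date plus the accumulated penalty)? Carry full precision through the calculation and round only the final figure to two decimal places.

Balance at month 8: €8,240.0000 × (1 + 0.015)^8 = €9,282.2989…
After €3,400.00 payment: €9,282.2989… − €3,400.00 = €5,882.2989…
Balance at month 11: €5,882.2989… × (1 + 0.015)^3 = €6,150.9928…
After €2,600.00 payment: €6,150.9928… − €2,600.00 = €3,550.9928…
Balance at month 14: €3,550.9928… × (1 + 0.015)^3 = €3,713.1963…
Penalty: 14 × 2% × €8,240.00 = €2,307.20
Final settlement = outstanding balance + penalty = €3,713.1963… + €2,307.20 = €6,020.40

€6,020.40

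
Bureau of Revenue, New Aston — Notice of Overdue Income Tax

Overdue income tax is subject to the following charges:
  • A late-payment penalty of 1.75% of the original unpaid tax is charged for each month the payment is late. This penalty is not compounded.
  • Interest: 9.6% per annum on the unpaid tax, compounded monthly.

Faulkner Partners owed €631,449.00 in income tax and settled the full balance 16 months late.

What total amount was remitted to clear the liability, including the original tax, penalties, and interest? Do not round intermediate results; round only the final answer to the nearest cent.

Late-payment penalty = 1.75% × €631,449.00 × 16 mo = €176,805.72
Interest (9.6%/yr ÷ 12 = 0.8%/month): €631,449.00 × ((1 + 0.008)^16 − 1) = €85,860.8484…
Total = €631,449.00 + €176,805.7200 + €85,860.8484… = €894,115.57

€894,115.57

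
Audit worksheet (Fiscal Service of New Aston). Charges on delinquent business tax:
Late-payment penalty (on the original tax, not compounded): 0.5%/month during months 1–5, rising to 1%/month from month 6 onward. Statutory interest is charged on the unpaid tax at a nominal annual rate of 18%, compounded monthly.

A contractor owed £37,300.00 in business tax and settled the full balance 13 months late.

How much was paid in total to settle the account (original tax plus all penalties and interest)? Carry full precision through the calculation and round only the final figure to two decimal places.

£49,182.01

Penalty, months 1–5: 5 × 0.5% × £37,300.00 = £932.50
Penalty, months 6–13: 8 × 1% × £37,300.00 = £2,984.00
Interest (18%/yr ÷ 12 = 1.5%/month): £37,300.00 × ((1 + 0.015)^13 − 1) = £7,965.5062…
Total = £37,300.00 + £3,916.5000 + £7,965.5062… = £49,182.01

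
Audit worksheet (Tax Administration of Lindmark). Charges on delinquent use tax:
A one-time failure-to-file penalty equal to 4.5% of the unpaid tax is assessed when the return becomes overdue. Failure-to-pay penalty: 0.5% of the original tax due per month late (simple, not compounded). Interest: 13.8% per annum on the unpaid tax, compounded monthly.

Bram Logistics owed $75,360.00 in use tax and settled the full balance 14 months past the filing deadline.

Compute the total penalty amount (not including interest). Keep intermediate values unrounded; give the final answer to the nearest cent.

Failure-to-file penalty: 4.5% × $75,360.00 = $3,391.20
Failure-to-pay penalty = 0.5% × $75,360.00 × 14 mo = $5,275.20
Total penalty = $3,391.20 + $5,275.20 = $8,666.40

$8,666.40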